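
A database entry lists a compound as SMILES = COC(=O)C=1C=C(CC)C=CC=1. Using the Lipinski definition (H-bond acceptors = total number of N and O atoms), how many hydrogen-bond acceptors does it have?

2

N atoms: 0; O atoms: 2.
Lipinski HBA = 0 + 2 = 2.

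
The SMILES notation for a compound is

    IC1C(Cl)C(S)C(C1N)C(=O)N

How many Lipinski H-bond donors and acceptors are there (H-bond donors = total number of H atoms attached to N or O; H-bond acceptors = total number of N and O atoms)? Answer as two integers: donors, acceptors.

Donors: find every N or O and count the H atoms it carries.
  atom 9 (N): bond orders sum to 1 → 2 H
  atom 11 (O): bond orders sum to 2 → 0 H
  atom 12 (N): bond orders sum to 1 → 2 H
Lipinski HBD = 4.
Acceptors: N atoms = 2, O atoms = 1 → HBA = 3.

4, 3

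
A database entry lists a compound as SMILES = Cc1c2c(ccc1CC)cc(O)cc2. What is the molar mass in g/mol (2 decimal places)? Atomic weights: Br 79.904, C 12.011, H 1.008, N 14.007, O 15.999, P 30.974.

186.25 g/mol

First, the molecular formula is C13H14O (counting implicit H from valence).
  C: 13 × 12.011 = 156.143
  H: 14 × 1.008 = 14.112
  O: 1 × 15.999 = 15.999
Sum: 13×12.011 + 14×1.008 + 1×15.999 = 186.254 → 186.25 g/mol.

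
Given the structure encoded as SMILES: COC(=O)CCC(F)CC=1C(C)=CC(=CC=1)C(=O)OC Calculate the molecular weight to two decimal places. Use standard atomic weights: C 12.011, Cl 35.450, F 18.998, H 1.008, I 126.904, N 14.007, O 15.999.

First, the molecular formula is C15H19FO4 (counting implicit H from valence).
  C: 15 × 12.011 = 180.165
  F: 1 × 18.998 = 18.998
  H: 19 × 1.008 = 19.152
  O: 4 × 15.999 = 63.996
Sum: 15×12.011 + 1×18.998 + 19×1.008 + 4×15.999 = 282.311 → 282.31 g/mol.

282.31 g/mol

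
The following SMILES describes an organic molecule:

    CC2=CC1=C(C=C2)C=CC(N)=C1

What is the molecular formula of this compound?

C11H11N

Walk through each heavy atom and fill implicit hydrogens from standard valence (C 4, N 3, O 2, S 2, halogen 1):
  atom 1: C, bond orders sum to 1 (valence 4) → 3 H
  atom 2: C, bond orders sum to 4 (valence 4) → 0 H
  atom 3: C, bond orders sum to 3 (valence 4) → 1 H
  atom 4: C, bond orders sum to 4 (valence 4) → 0 H
  atom 5: C, bond orders sum to 4 (valence 4) → 0 H
  atom 6: C, bond orders sum to 3 (valence 4) → 1 H
  atom 7: C, bond orders sum to 3 (valence 4) → 1 H
  atom 8: C, bond orders sum to 3 (valence 4) → 1 H
  atom 9: C, bond orders sum to 3 (valence 4) → 1 H
  atom 10: C, bond orders sum to 4 (valence 4) → 0 H
  atom 11: N, bond orders sum to 1 (valence 3) → 2 H
  atom 12: C, bond orders sum to 3 (valence 4) → 1 H
Totals → C:11, H:11, N:1.
In Hill order: C11H11N.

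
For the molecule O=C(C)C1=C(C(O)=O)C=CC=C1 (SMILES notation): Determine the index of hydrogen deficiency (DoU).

6

Degree of unsaturation = (number of rings) + (number of π bonds).
Ring closures in the SMILES: 1.
π bonds: 5 double bonds (each 1 DoU) → 5 DoU from unsaturation.
Total DoU = 1 + 5 = 6.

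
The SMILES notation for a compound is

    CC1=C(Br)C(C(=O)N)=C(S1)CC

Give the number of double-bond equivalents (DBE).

4

Degree of unsaturation = (number of rings) + (number of π bonds).
Ring closures in the SMILES: 1.
π bonds: 3 double bonds (each 1 DoU) → 3 DoU from unsaturation.
Total DoU = 1 + 3 = 4.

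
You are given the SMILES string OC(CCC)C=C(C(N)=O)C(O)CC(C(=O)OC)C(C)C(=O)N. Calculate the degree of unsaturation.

Molecular formula: C15H26N2O6.
DoU = (2C + 2 + N − H − X) / 2, where X is the halogen count and O/S are ignored.
    = (2·15 + 2 + 2 − 26 − 0) / 2 = 8 / 2 = 4.

4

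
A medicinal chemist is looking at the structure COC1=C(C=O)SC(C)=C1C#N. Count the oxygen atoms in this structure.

2

Scan the SMILES for O atoms (remember two-letter symbols like Cl and Br are single atoms).
Oxygen count: 2.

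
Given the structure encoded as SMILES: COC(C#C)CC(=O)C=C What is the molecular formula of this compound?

C8H10O2

Walk through each heavy atom and fill implicit hydrogens from standard valence (C 4, N 3, O 2, S 2, halogen 1):
  atom 1: C, bond orders sum to 1 (valence 4) → 3 H
  atom 2: O, bond orders sum to 2 (valence 2) → 0 H
  atom 3: C, bond orders sum to 3 (valence 4) → 1 H
  atom 4: C, bond orders sum to 4 (valence 4) → 0 H
  atom 5: C, bond orders sum to 3 (valence 4) → 1 H
  atom 6: C, bond orders sum to 2 (valence 4) → 2 H
  atom 7: C, bond orders sum to 4 (valence 4) → 0 H
  atom 8: O, bond orders sum to 2 (valence 2) → 0 H
  atom 9: C, bond orders sum to 3 (valence 4) → 1 H
  atom 10: C, bond orders sum to 2 (valence 4) → 2 H
Totals → C:8, H:10, O:2.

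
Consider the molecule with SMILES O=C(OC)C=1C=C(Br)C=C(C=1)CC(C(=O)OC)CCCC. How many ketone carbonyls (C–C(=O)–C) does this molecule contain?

Scan the SMILES for the ketone motif — none present.
Groups that are present: 2 ester.

0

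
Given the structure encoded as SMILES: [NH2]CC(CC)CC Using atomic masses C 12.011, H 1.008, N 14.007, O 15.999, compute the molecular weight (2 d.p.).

101.19 g/mol

First, the molecular formula is C6H15N (counting implicit H from valence).
  C: 6 × 12.011 = 72.066
  H: 15 × 1.008 = 15.120
  N: 1 × 14.007 = 14.007
Sum: 6×12.011 + 15×1.008 + 1×14.007 = 101.193 → 101.19 g/mol.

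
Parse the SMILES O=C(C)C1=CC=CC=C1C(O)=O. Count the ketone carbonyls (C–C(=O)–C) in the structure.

1

The ketone motif appears at heavy-atom position 2 in the SMILES.
Other groups present: 1 carboxylic acid.
Ketone count: 1.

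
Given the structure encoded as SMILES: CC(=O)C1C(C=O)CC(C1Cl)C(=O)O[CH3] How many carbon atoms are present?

Count every carbon token in the SMILES (each C, including those in ring-closure positions and inside branches).
Carbon count: 10.

10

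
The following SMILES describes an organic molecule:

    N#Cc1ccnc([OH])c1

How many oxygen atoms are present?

1

Scan the SMILES for O atoms (remember two-letter symbols like Cl and Br are single atoms).
Oxygen count: 1.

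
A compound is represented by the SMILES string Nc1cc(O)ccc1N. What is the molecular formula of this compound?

C6H8N2O

Walk through each heavy atom and fill implicit hydrogens from standard valence (C 4, N 3, O 2, S 2, halogen 1); for lowercase aromatic atoms, an aromatic c carries 1 H when it has two neighbours and 0 H with three, and aromatic n carries 0 H:
  atom 1: N, bond orders sum to 1 (valence 3) → 2 H
  atom 2: aromatic c, 3 neighbours → 0 H
  atom 3: aromatic c, 2 neighbours → 1 H
  atom 4: aromatic c, 3 neighbours → 0 H
  atom 5: O, bond orders sum to 1 (valence 2) → 1 H
  atom 6: aromatic c, 2 neighbours → 1 H
  atom 7: aromatic c, 2 neighbours → 1 H
  atom 8: aromatic c, 3 neighbours → 0 H
  atom 9: N, bond orders sum to 1 (valence 3) → 2 H
Totals → C:6, H:8, N:2, O:1.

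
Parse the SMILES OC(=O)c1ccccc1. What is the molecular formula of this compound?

Walk through each heavy atom and fill implicit hydrogens from standard valence (C 4, N 3, O 2, S 2, halogen 1); for lowercase aromatic atoms, an aromatic c carries 1 H when it has two neighbours and 0 H with three, and aromatic n carries 0 H:
  atom 1: O, bond orders sum to 1 (valence 2) → 1 H
  atom 2: C, bond orders sum to 4 (valence 4) → 0 H
  atom 3: O, bond orders sum to 2 (valence 2) → 0 H
  atom 4: aromatic c, 3 neighbours → 0 H
  atom 5: aromatic c, 2 neighbours → 1 H
  atom 6: aromatic c, 2 neighbours → 1 H
  atom 7: aromatic c, 2 neighbours → 1 H
  atom 8: aromatic c, 2 neighbours → 1 H
  atom 9: aromatic c, 2 neighbours → 1 H
Totals → C:7, H:6, O:2.

C7H6O2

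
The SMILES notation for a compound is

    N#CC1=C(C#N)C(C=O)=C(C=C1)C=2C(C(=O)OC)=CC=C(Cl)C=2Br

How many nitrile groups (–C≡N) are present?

2

The nitrile motif appears at heavy-atom positions 2, 5 in the SMILES.
Other groups present: 1 aldehyde, 1 ester.
Nitrile count: 2.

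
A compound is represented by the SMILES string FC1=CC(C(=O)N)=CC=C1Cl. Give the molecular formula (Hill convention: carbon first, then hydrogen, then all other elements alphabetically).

C7H5ClFNO

Walk through each heavy atom and fill implicit hydrogens from standard valence (C 4, N 3, O 2, S 2, halogen 1):
  atom 1: F (halogen, monovalent) → 0 H
  atom 2: C, bond orders sum to 4 (valence 4) → 0 H
  atom 3: C, bond orders sum to 3 (valence 4) → 1 H
  atom 4: C, bond orders sum to 4 (valence 4) → 0 H
  atom 5: C, bond orders sum to 4 (valence 4) → 0 H
  atom 6: O, bond orders sum to 2 (valence 2) → 0 H
  atom 7: N, bond orders sum to 1 (valence 3) → 2 H
  atom 8: C, bond orders sum to 3 (valence 4) → 1 H
  atom 9: C, bond orders sum to 3 (valence 4) → 1 H
  atom 10: C, bond orders sum to 4 (valence 4) → 0 H
  atom 11: Cl (halogen, monovalent) → 0 H
Totals → C:7, H:5, Cl:1, F:1, N:1, O:1.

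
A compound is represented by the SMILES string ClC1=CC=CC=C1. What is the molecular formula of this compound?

Walk through each heavy atom and fill implicit hydrogens from standard valence (C 4, N 3, O 2, S 2, halogen 1):
  atom 1: Cl (halogen, monovalent) → 0 H
  atom 2: C, bond orders sum to 4 (valence 4) → 0 H
  atom 3: C, bond orders sum to 3 (valence 4) → 1 H
  atom 4: C, bond orders sum to 3 (valence 4) → 1 H
  atom 5: C, bond orders sum to 3 (valence 4) → 1 H
  atom 6: C, bond orders sum to 3 (valence 4) → 1 H
  atom 7: C, bond orders sum to 3 (valence 4) → 1 H
Totals → C:6, H:5, Cl:1.
In Hill order: C6H5Cl.

C6H5Cl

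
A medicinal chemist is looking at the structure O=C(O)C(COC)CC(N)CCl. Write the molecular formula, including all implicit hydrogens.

Walk through each heavy atom and fill implicit hydrogens from standard valence (C 4, N 3, O 2, S 2, halogen 1):
  atom 1: O, bond orders sum to 2 (valence 2) → 0 H
  atom 2: C, bond orders sum to 4 (valence 4) → 0 H
  atom 3: O, bond orders sum to 1 (valence 2) → 1 H
  atom 4: C, bond orders sum to 3 (valence 4) → 1 H
  atom 5: C, bond orders sum to 2 (valence 4) → 2 H
  atom 6: O, bond orders sum to 2 (valence 2) → 0 H
  atom 7: C, bond orders sum to 1 (valence 4) → 3 H
  atom 8: C, bond orders sum to 2 (valence 4) → 2 H
  atom 9: C, bond orders sum to 3 (valence 4) → 1 H
  atom 10: N, bond orders sum to 1 (valence 3) → 2 H
  atom 11: C, bond orders sum to 2 (valence 4) → 2 H
  atom 12: Cl (halogen, monovalent) → 0 H
Totals → C:7, H:14, Cl:1, N:1, O:3.

C7H14ClNO3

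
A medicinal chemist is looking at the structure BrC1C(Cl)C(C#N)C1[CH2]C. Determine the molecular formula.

Walk through each heavy atom and fill implicit hydrogens from standard valence (C 4, N 3, O 2, S 2, halogen 1):
  atom 1: Br (halogen, monovalent) → 0 H
  atom 2: C, bond orders sum to 3 (valence 4) → 1 H
  atom 3: C, bond orders sum to 3 (valence 4) → 1 H
  atom 4: Cl (halogen, monovalent) → 0 H
  atom 5: C, bond orders sum to 3 (valence 4) → 1 H
  atom 6: C, bond orders sum to 4 (valence 4) → 0 H
  atom 7: N, bond orders sum to 3 (valence 3) → 0 H
  atom 8: C, bond orders sum to 3 (valence 4) → 1 H
  atom 9: C with explicit H count 2
  atom 10: C, bond orders sum to 1 (valence 4) → 3 H
Totals → C:7, H:9, Br:1, Cl:1, N:1.

C7H9BrClN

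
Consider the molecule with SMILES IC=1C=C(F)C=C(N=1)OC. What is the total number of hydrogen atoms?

Walk through each heavy atom and fill implicit hydrogens from standard valence (C 4, N 3, O 2, S 2, halogen 1):
  atom 1: I (halogen, monovalent) → 0 H
  atom 2: C, bond orders sum to 4 (valence 4) → 0 H
  atom 3: C, bond orders sum to 3 (valence 4) → 1 H
  atom 4: C, bond orders sum to 4 (valence 4) → 0 H
  atom 5: F (halogen, monovalent) → 0 H
  atom 6: C, bond orders sum to 3 (valence 4) → 1 H
  atom 7: C, bond orders sum to 4 (valence 4) → 0 H
  atom 8: N, bond orders sum to 3 (valence 3) → 0 H
  atom 9: O, bond orders sum to 2 (valence 2) → 0 H
  atom 10: C, bond orders sum to 1 (valence 4) → 3 H
Total hydrogens: 5.

5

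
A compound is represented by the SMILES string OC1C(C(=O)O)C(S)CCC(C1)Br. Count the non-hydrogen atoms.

13

Every atom symbol written in the SMILES (organic subset) is one heavy atom; implicit H are not written.
Heavy atoms by element → Br:1, C:8, O:3, S:1.
Total: 13.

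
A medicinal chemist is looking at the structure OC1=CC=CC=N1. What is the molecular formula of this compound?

Walk through each heavy atom and fill implicit hydrogens from standard valence (C 4, N 3, O 2, S 2, halogen 1):
  atom 1: O, bond orders sum to 1 (valence 2) → 1 H
  atom 2: C, bond orders sum to 4 (valence 4) → 0 H
  atom 3: C, bond orders sum to 3 (valence 4) → 1 H
  atom 4: C, bond orders sum to 3 (valence 4) → 1 H
  atom 5: C, bond orders sum to 3 (valence 4) → 1 H
  atom 6: C, bond orders sum to 3 (valence 4) → 1 H
  atom 7: N, bond orders sum to 3 (valence 3) → 0 H
Totals → C:5, H:5, N:1, O:1.

C5H5NO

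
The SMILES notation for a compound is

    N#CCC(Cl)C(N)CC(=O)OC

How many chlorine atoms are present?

1

Scan the SMILES for Cl atoms (remember two-letter symbols like Cl and Br are single atoms).
Chlorine count: 1.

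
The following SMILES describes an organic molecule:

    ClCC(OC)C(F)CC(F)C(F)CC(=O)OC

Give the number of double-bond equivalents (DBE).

1

Molecular formula: C10H16ClF3O3.
DoU = (2C + 2 + N − H − X) / 2, where X is the halogen count and O/S are ignored.
    = (2·10 + 2 + 0 − 16 − 4) / 2 = 2 / 2 = 1.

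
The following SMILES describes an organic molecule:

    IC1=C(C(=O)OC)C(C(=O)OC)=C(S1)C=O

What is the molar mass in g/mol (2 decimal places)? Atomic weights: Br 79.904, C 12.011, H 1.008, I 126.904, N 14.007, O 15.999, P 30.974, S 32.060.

First, the molecular formula is C9H7IO5S (counting implicit H from valence).
  C: 9 × 12.011 = 108.099
  H: 7 × 1.008 = 7.056
  I: 1 × 126.904 = 126.904
  O: 5 × 15.999 = 79.995
  S: 1 × 32.060 = 32.060
Sum: 9×12.011 + 7×1.008 + 1×126.904 + 5×15.999 + 1×32.060 = 354.114 → 354.11 g/mol.

354.11 g/mol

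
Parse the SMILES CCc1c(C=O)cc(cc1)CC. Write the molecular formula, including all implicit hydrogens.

C11H14O

Walk through each heavy atom and fill implicit hydrogens from standard valence (C 4, N 3, O 2, S 2, halogen 1); for lowercase aromatic atoms, an aromatic c carries 1 H when it has two neighbours and 0 H with three, and aromatic n carries 0 H:
  atom 1: C, bond orders sum to 1 (valence 4) → 3 H
  atom 2: C, bond orders sum to 2 (valence 4) → 2 H
  atom 3: aromatic c, 3 neighbours → 0 H
  atom 4: aromatic c, 3 neighbours → 0 H
  atom 5: C, bond orders sum to 3 (valence 4) → 1 H
  atom 6: O, bond orders sum to 2 (valence 2) → 0 H
  atom 7: aromatic c, 2 neighbours → 1 H
  atom 8: aromatic c, 3 neighbours → 0 H
  atom 9: aromatic c, 2 neighbours → 1 H
  atom 10: aromatic c, 2 neighbours → 1 H
  atom 11: C, bond orders sum to 2 (valence 4) → 2 H
  atom 12: C, bond orders sum to 1 (valence 4) → 3 H
Totals → C:11, H:14, O:1.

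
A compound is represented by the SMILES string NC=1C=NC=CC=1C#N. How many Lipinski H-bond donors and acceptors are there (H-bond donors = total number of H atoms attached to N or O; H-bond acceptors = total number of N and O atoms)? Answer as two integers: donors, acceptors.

Donors: find every N or O and count the H atoms it carries.
  atom 1 (N): bond orders sum to 1 → 2 H
  atom 4 (N): bond orders sum to 3 → 0 H
  atom 9 (N): bond orders sum to 3 → 0 H
Lipinski HBD = 2.
Acceptors: N atoms = 3, O atoms = 0 → HBA = 3.

2, 3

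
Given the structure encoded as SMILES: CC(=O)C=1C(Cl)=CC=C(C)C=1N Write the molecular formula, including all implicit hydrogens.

C9H10ClNO

Walk through each heavy atom and fill implicit hydrogens from standard valence (C 4, N 3, O 2, S 2, halogen 1):
  atom 1: C, bond orders sum to 1 (valence 4) → 3 H
  atom 2: C, bond orders sum to 4 (valence 4) → 0 H
  atom 3: O, bond orders sum to 2 (valence 2) → 0 H
  atom 4: C, bond orders sum to 4 (valence 4) → 0 H
  atom 5: C, bond orders sum to 4 (valence 4) → 0 H
  atom 6: Cl (halogen, monovalent) → 0 H
  atom 7: C, bond orders sum to 3 (valence 4) → 1 H
  atom 8: C, bond orders sum to 3 (valence 4) → 1 H
  atom 9: C, bond orders sum to 4 (valence 4) → 0 H
  atom 10: C, bond orders sum to 1 (valence 4) → 3 H
  atom 11: C, bond orders sum to 4 (valence 4) → 0 H
  atom 12: N, bond orders sum to 1 (valence 3) → 2 H
Totals → C:9, H:10, Cl:1, N:1, O:1.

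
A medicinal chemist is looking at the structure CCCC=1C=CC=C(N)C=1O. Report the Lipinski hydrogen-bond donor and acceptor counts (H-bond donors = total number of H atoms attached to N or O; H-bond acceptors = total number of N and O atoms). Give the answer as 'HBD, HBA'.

Donors: find every N or O and count the H atoms it carries.
  atom 9 (N): bond orders sum to 1 → 2 H
  atom 11 (O): bond orders sum to 1 → 1 H
Lipinski HBD = 3.
Acceptors: N atoms = 1, O atoms = 1 → HBA = 2.

3, 2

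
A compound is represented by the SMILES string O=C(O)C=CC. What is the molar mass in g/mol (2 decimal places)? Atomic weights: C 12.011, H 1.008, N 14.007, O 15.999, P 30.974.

First, the molecular formula is C4H6O2 (counting implicit H from valence).
  C: 4 × 12.011 = 48.044
  H: 6 × 1.008 = 6.048
  O: 2 × 15.999 = 31.998
Sum: 4×12.011 + 6×1.008 + 2×15.999 = 86.090 → 86.09 g/mol.

86.09 g/mol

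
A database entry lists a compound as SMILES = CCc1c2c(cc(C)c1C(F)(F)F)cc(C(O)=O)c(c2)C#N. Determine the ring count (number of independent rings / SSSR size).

In SMILES, each pair of matching ring-closure digits denotes one ring-closing bond; the number of such bonds equals the number of independent rings.
Ring-closure bonds here: 2.

2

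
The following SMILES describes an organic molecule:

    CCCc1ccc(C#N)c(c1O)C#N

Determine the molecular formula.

C11H10N2O

Walk through each heavy atom and fill implicit hydrogens from standard valence (C 4, N 3, O 2, S 2, halogen 1); for lowercase aromatic atoms, an aromatic c carries 1 H when it has two neighbours and 0 H with three, and aromatic n carries 0 H:
  atom 1: C, bond orders sum to 1 (valence 4) → 3 H
  atom 2: C, bond orders sum to 2 (valence 4) → 2 H
  atom 3: C, bond orders sum to 2 (valence 4) → 2 H
  atom 4: aromatic c, 3 neighbours → 0 H
  atom 5: aromatic c, 2 neighbours → 1 H
  atom 6: aromatic c, 2 neighbours → 1 H
  atom 7: aromatic c, 3 neighbours → 0 H
  atom 8: C, bond orders sum to 4 (valence 4) → 0 H
  atom 9: N, bond orders sum to 3 (valence 3) → 0 H
  atom 10: aromatic c, 3 neighbours → 0 H
  atom 11: aromatic c, 3 neighbours → 0 H
  atom 12: O, bond orders sum to 1 (valence 2) → 1 H
  atom 13: C, bond orders sum to 4 (valence 4) → 0 H
  atom 14: N, bond orders sum to 3 (valence 3) → 0 H
Totals → C:11, H:10, N:2, O:1.
In Hill order: C11H10N2O.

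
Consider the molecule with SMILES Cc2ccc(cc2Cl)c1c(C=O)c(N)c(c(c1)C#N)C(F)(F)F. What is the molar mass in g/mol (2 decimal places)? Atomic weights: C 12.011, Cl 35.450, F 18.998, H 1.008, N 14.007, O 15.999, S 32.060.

338.71 g/mol

First, the molecular formula is C16H10ClF3N2O (counting implicit H from valence).
  C: 16 × 12.011 = 192.176
  Cl: 1 × 35.450 = 35.450
  F: 3 × 18.998 = 56.994
  H: 10 × 1.008 = 10.080
  N: 2 × 14.007 = 28.014
  O: 1 × 15.999 = 15.999
Sum: 16×12.011 + 1×35.450 + 3×18.998 + 10×1.008 + 2×14.007 + 1×15.999 = 338.713 → 338.71 g/mol.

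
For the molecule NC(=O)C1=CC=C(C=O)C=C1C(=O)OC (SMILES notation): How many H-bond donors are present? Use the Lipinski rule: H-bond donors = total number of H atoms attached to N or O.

2

Donors: find every N or O and count the H atoms it carries.
  atom 1 (N): bond orders sum to 1 → 2 H
  atom 3 (O): bond orders sum to 2 → 0 H
  atom 9 (O): bond orders sum to 2 → 0 H
  atom 13 (O): bond orders sum to 2 → 0 H
  atom 14 (O): bond orders sum to 2 → 0 H
Lipinski HBD = 2.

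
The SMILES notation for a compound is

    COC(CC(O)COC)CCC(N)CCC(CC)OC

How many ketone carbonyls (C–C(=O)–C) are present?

0

Scan the SMILES for the ketone motif — none present.
Groups that are present: 3 ether, 1 hydroxyl, 1 primary amine.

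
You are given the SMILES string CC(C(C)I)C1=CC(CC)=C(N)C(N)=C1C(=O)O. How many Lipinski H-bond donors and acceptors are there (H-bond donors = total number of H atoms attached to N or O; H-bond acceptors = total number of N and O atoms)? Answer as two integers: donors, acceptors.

Donors: find every N or O and count the H atoms it carries.
  atom 12 (N): bond orders sum to 1 → 2 H
  atom 14 (N): bond orders sum to 1 → 2 H
  atom 17 (O): bond orders sum to 2 → 0 H
  atom 18 (O): bond orders sum to 1 → 1 H
Lipinski HBD = 5.
Acceptors: N atoms = 2, O atoms = 2 → HBA = 4.

5, 4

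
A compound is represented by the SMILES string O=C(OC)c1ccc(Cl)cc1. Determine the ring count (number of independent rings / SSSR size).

1

In SMILES, each pair of matching ring-closure digits denotes one ring-closing bond; the number of such bonds equals the number of independent rings.
Ring-closure bonds here: 1.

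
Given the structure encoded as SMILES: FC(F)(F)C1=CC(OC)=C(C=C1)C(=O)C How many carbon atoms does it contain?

10

Count every carbon token in the SMILES (each C, including those in ring-closure positions and inside branches).
Carbon count: 10.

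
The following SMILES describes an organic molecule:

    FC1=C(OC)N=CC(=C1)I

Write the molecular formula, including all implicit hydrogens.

Walk through each heavy atom and fill implicit hydrogens from standard valence (C 4, N 3, O 2, S 2, halogen 1):
  atom 1: F (halogen, monovalent) → 0 H
  atom 2: C, bond orders sum to 4 (valence 4) → 0 H
  atom 3: C, bond orders sum to 4 (valence 4) → 0 H
  atom 4: O, bond orders sum to 2 (valence 2) → 0 H
  atom 5: C, bond orders sum to 1 (valence 4) → 3 H
  atom 6: N, bond orders sum to 3 (valence 3) → 0 H
  atom 7: C, bond orders sum to 3 (valence 4) → 1 H
  atom 8: C, bond orders sum to 4 (valence 4) → 0 H
  atom 9: C, bond orders sum to 3 (valence 4) → 1 H
  atom 10: I (halogen, monovalent) → 0 H
Totals → C:6, H:5, F:1, I:1, N:1, O:1.
In Hill order: C6H5FINO.

C6H5FINO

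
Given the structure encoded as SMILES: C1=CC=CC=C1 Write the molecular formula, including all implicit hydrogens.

Walk through each heavy atom and fill implicit hydrogens from standard valence (C 4, N 3, O 2, S 2, halogen 1):
  atom 1: C, bond orders sum to 3 (valence 4) → 1 H
  atom 2: C, bond orders sum to 3 (valence 4) → 1 H
  atom 3: C, bond orders sum to 3 (valence 4) → 1 H
  atom 4: C, bond orders sum to 3 (valence 4) → 1 H
  atom 5: C, bond orders sum to 3 (valence 4) → 1 H
  atom 6: C, bond orders sum to 3 (valence 4) → 1 H
Totals → C:6, H:6.

C6H6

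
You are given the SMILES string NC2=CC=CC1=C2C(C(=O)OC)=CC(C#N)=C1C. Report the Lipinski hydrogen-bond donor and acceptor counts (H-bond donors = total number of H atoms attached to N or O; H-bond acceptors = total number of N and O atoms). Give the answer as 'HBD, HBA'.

2, 4

Donors: find every N or O and count the H atoms it carries.
  atom 1 (N): bond orders sum to 1 → 2 H
  atom 10 (O): bond orders sum to 2 → 0 H
  atom 11 (O): bond orders sum to 2 → 0 H
  atom 16 (N): bond orders sum to 3 → 0 H
Lipinski HBD = 2.
Acceptors: N atoms = 2, O atoms = 2 → HBA = 4.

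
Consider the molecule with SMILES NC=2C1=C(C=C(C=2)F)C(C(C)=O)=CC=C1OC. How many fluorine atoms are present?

1

Scan the SMILES for F atoms (remember two-letter symbols like Cl and Br are single atoms).
Fluorine count: 1.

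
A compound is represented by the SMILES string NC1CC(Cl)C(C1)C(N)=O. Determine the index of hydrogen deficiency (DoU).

2

Degree of unsaturation = (number of rings) + (number of π bonds).
Ring closures in the SMILES: 1.
π bonds: 1 double bond (each 1 DoU) → 1 DoU from unsaturation.
Total DoU = 1 + 1 = 2.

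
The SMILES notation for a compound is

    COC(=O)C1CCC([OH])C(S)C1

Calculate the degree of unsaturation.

Degree of unsaturation = (number of rings) + (number of π bonds).
Ring closures in the SMILES: 1.
π bonds: 1 double bond (each 1 DoU) → 1 DoU from unsaturation.
Total DoU = 1 + 1 = 2.

2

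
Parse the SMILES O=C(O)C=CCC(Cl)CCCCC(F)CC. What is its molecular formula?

C12H20ClFO2

Walk through each heavy atom and fill implicit hydrogens from standard valence (C 4, N 3, O 2, S 2, halogen 1):
  atom 1: O, bond orders sum to 2 (valence 2) → 0 H
  atom 2: C, bond orders sum to 4 (valence 4) → 0 H
  atom 3: O, bond orders sum to 1 (valence 2) → 1 H
  atom 4: C, bond orders sum to 3 (valence 4) → 1 H
  atom 5: C, bond orders sum to 3 (valence 4) → 1 H
  atom 6: C, bond orders sum to 2 (valence 4) → 2 H
  atom 7: C, bond orders sum to 3 (valence 4) → 1 H
  atom 8: Cl (halogen, monovalent) → 0 H
  atom 9: C, bond orders sum to 2 (valence 4) → 2 H
  atom 10: C, bond orders sum to 2 (valence 4) → 2 H
  atom 11: C, bond orders sum to 2 (valence 4) → 2 H
  atom 12: C, bond orders sum to 2 (valence 4) → 2 H
  atom 13: C, bond orders sum to 3 (valence 4) → 1 H
  atom 14: F (halogen, monovalent) → 0 H
  atom 15: C, bond orders sum to 2 (valence 4) → 2 H
  atom 16: C, bond orders sum to 1 (valence 4) → 3 H
Totals → C:12, H:20, Cl:1, F:1, O:2.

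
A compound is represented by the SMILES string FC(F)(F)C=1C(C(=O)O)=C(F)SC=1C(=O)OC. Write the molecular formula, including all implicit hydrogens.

Walk through each heavy atom and fill implicit hydrogens from standard valence (C 4, N 3, O 2, S 2, halogen 1):
  atom 1: F (halogen, monovalent) → 0 H
  atom 2: C, bond orders sum to 4 (valence 4) → 0 H
  atom 3: F (halogen, monovalent) → 0 H
  atom 4: F (halogen, monovalent) → 0 H
  atom 5: C, bond orders sum to 4 (valence 4) → 0 H
  atom 6: C, bond orders sum to 4 (valence 4) → 0 H
  atom 7: C, bond orders sum to 4 (valence 4) → 0 H
  atom 8: O, bond orders sum to 2 (valence 2) → 0 H
  atom 9: O, bond orders sum to 1 (valence 2) → 1 H
  atom 10: C, bond orders sum to 4 (valence 4) → 0 H
  atom 11: F (halogen, monovalent) → 0 H
  atom 12: S, bond orders sum to 2 (valence 2) → 0 H
  atom 13: C, bond orders sum to 4 (valence 4) → 0 H
  atom 14: C, bond orders sum to 4 (valence 4) → 0 H
  atom 15: O, bond orders sum to 2 (valence 2) → 0 H
  atom 16: O, bond orders sum to 2 (valence 2) → 0 H
  atom 17: C, bond orders sum to 1 (valence 4) → 3 H
Totals → C:8, H:4, F:4, O:4, S:1.

C8H4F4O4S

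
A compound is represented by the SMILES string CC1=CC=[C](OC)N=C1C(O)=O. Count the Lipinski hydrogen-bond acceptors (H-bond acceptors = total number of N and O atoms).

4

N atoms: 1; O atoms: 3.
Lipinski HBA = 1 + 3 = 4.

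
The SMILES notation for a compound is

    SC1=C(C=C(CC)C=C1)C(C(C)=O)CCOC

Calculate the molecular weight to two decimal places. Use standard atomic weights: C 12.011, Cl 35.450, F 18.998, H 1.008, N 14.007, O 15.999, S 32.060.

First, the molecular formula is C14H20O2S (counting implicit H from valence).
  C: 14 × 12.011 = 168.154
  H: 20 × 1.008 = 20.160
  O: 2 × 15.999 = 31.998
  S: 1 × 32.060 = 32.060
Sum: 14×12.011 + 20×1.008 + 2×15.999 + 1×32.060 = 252.372 → 252.37 g/mol.

252.37 g/mol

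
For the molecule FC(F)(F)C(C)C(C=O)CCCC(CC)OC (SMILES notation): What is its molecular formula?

Walk through each heavy atom and fill implicit hydrogens from standard valence (C 4, N 3, O 2, S 2, halogen 1):
  atom 1: F (halogen, monovalent) → 0 H
  atom 2: C, bond orders sum to 4 (valence 4) → 0 H
  atom 3: F (halogen, monovalent) → 0 H
  atom 4: F (halogen, monovalent) → 0 H
  atom 5: C, bond orders sum to 3 (valence 4) → 1 H
  atom 6: C, bond orders sum to 1 (valence 4) → 3 H
  atom 7: C, bond orders sum to 3 (valence 4) → 1 H
  atom 8: C, bond orders sum to 3 (valence 4) → 1 H
  atom 9: O, bond orders sum to 2 (valence 2) → 0 H
  atom 10: C, bond orders sum to 2 (valence 4) → 2 H
  atom 11: C, bond orders sum to 2 (valence 4) → 2 H
  atom 12: C, bond orders sum to 2 (valence 4) → 2 H
  atom 13: C, bond orders sum to 3 (valence 4) → 1 H
  atom 14: C, bond orders sum to 2 (valence 4) → 2 H
  atom 15: C, bond orders sum to 1 (valence 4) → 3 H
  atom 16: O, bond orders sum to 2 (valence 2) → 0 H
  atom 17: C, bond orders sum to 1 (valence 4) → 3 H
Totals → C:12, H:21, F:3, O:2.
In Hill order: C12H21F3O2.

C12H21F3O2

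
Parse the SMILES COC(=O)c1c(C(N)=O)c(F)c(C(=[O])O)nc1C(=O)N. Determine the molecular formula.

Walk through each heavy atom and fill implicit hydrogens from standard valence (C 4, N 3, O 2, S 2, halogen 1); for lowercase aromatic atoms, an aromatic c carries 1 H when it has two neighbours and 0 H with three, and aromatic n carries 0 H:
  atom 1: C, bond orders sum to 1 (valence 4) → 3 H
  atom 2: O, bond orders sum to 2 (valence 2) → 0 H
  atom 3: C, bond orders sum to 4 (valence 4) → 0 H
  atom 4: O, bond orders sum to 2 (valence 2) → 0 H
  atom 5: aromatic c, 3 neighbours → 0 H
  atom 6: aromatic c, 3 neighbours → 0 H
  atom 7: C, bond orders sum to 4 (valence 4) → 0 H
  atom 8: N, bond orders sum to 1 (valence 3) → 2 H
  atom 9: O, bond orders sum to 2 (valence 2) → 0 H
  atom 10: aromatic c, 3 neighbours → 0 H
  atom 11: F (halogen, monovalent) → 0 H
  atom 12: aromatic c, 3 neighbours → 0 H
  atom 13: C, bond orders sum to 4 (valence 4) → 0 H
  atom 14: O with explicit H count 0
  atom 15: O, bond orders sum to 1 (valence 2) → 1 H
  atom 16: aromatic n, 2 neighbours → 0 H
  atom 17: aromatic c, 3 neighbours → 0 H
  atom 18: C, bond orders sum to 4 (valence 4) → 0 H
  atom 19: O, bond orders sum to 2 (valence 2) → 0 H
  atom 20: N, bond orders sum to 1 (valence 3) → 2 H
Totals → C:10, H:8, F:1, N:3, O:6.

C10H8FN3O6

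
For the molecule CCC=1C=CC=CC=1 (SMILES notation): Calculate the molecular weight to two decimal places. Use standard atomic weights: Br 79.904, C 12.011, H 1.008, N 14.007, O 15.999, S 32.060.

106.17 g/mol

First, the molecular formula is C8H10 (counting implicit H from valence).
  C: 8 × 12.011 = 96.088
  H: 10 × 1.008 = 10.080
Sum: 8×12.011 + 10×1.008 = 106.168 → 106.17 g/mol.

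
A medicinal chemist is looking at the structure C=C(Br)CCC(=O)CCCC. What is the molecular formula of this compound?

Walk through each heavy atom and fill implicit hydrogens from standard valence (C 4, N 3, O 2, S 2, halogen 1):
  atom 1: C, bond orders sum to 2 (valence 4) → 2 H
  atom 2: C, bond orders sum to 4 (valence 4) → 0 H
  atom 3: Br (halogen, monovalent) → 0 H
  atom 4: C, bond orders sum to 2 (valence 4) → 2 H
  atom 5: C, bond orders sum to 2 (valence 4) → 2 H
  atom 6: C, bond orders sum to 4 (valence 4) → 0 H
  atom 7: O, bond orders sum to 2 (valence 2) → 0 H
  atom 8: C, bond orders sum to 2 (valence 4) → 2 H
  atom 9: C, bond orders sum to 2 (valence 4) → 2 H
  atom 10: C, bond orders sum to 2 (valence 4) → 2 H
  atom 11: C, bond orders sum to 1 (valence 4) → 3 H
Totals → C:9, H:15, Br:1, O:1.
In Hill order: C9H15BrO.

C9H15BrO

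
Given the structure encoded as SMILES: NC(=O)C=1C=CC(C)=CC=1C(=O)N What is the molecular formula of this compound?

C9H10N2O2

Walk through each heavy atom and fill implicit hydrogens from standard valence (C 4, N 3, O 2, S 2, halogen 1):
  atom 1: N, bond orders sum to 1 (valence 3) → 2 H
  atom 2: C, bond orders sum to 4 (valence 4) → 0 H
  atom 3: O, bond orders sum to 2 (valence 2) → 0 H
  atom 4: C, bond orders sum to 4 (valence 4) → 0 H
  atom 5: C, bond orders sum to 3 (valence 4) → 1 H
  atom 6: C, bond orders sum to 3 (valence 4) → 1 H
  atom 7: C, bond orders sum to 4 (valence 4) → 0 H
  atom 8: C, bond orders sum to 1 (valence 4) → 3 H
  atom 9: C, bond orders sum to 3 (valence 4) → 1 H
  atom 10: C, bond orders sum to 4 (valence 4) → 0 H
  atom 11: C, bond orders sum to 4 (valence 4) → 0 H
  atom 12: O, bond orders sum to 2 (valence 2) → 0 H
  atom 13: N, bond orders sum to 1 (valence 3) → 2 H
Totals → C:9, H:10, N:2, O:2.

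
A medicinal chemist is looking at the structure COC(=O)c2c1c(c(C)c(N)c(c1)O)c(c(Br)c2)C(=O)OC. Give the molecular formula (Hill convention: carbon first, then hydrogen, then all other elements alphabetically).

C15H14BrNO5

Walk through each heavy atom and fill implicit hydrogens from standard valence (C 4, N 3, O 2, S 2, halogen 1); for lowercase aromatic atoms, an aromatic c carries 1 H when it has two neighbours and 0 H with three, and aromatic n carries 0 H:
  atom 1: C, bond orders sum to 1 (valence 4) → 3 H
  atom 2: O, bond orders sum to 2 (valence 2) → 0 H
  atom 3: C, bond orders sum to 4 (valence 4) → 0 H
  atom 4: O, bond orders sum to 2 (valence 2) → 0 H
  atom 5: aromatic c, 3 neighbours → 0 H
  atom 6: aromatic c, 3 neighbours → 0 H
  atom 7: aromatic c, 3 neighbours → 0 H
  atom 8: aromatic c, 3 neighbours → 0 H
  atom 9: C, bond orders sum to 1 (valence 4) → 3 H
  atom 10: aromatic c, 3 neighbours → 0 H
  atom 11: N, bond orders sum to 1 (valence 3) → 2 H
  atom 12: aromatic c, 3 neighbours → 0 H
  atom 13: aromatic c, 2 neighbours → 1 H
  atom 14: O, bond orders sum to 1 (valence 2) → 1 H
  atom 15: aromatic c, 3 neighbours → 0 H
  atom 16: aromatic c, 3 neighbours → 0 H
  atom 17: Br (halogen, monovalent) → 0 H
  atom 18: aromatic c, 2 neighbours → 1 H
  atom 19: C, bond orders sum to 4 (valence 4) → 0 H
  atom 20: O, bond orders sum to 2 (valence 2) → 0 H
  atom 21: O, bond orders sum to 2 (valence 2) → 0 H
  atom 22: C, bond orders sum to 1 (valence 4) → 3 H
Totals → C:15, H:14, Br:1, N:1, O:5.
In Hill order: C15H14BrNO5.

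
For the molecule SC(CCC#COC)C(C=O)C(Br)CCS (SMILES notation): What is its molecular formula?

Walk through each heavy atom and fill implicit hydrogens from standard valence (C 4, N 3, O 2, S 2, halogen 1):
  atom 1: S, bond orders sum to 1 (valence 2) → 1 H
  atom 2: C, bond orders sum to 3 (valence 4) → 1 H
  atom 3: C, bond orders sum to 2 (valence 4) → 2 H
  atom 4: C, bond orders sum to 2 (valence 4) → 2 H
  atom 5: C, bond orders sum to 4 (valence 4) → 0 H
  atom 6: C, bond orders sum to 4 (valence 4) → 0 H
  atom 7: O, bond orders sum to 2 (valence 2) → 0 H
  atom 8: C, bond orders sum to 1 (valence 4) → 3 H
  atom 9: C, bond orders sum to 3 (valence 4) → 1 H
  atom 10: C, bond orders sum to 3 (valence 4) → 1 H
  atom 11: O, bond orders sum to 2 (valence 2) → 0 H
  atom 12: C, bond orders sum to 3 (valence 4) → 1 H
  atom 13: Br (halogen, monovalent) → 0 H
  atom 14: C, bond orders sum to 2 (valence 4) → 2 H
  atom 15: C, bond orders sum to 2 (valence 4) → 2 H
  atom 16: S, bond orders sum to 1 (valence 2) → 1 H
Totals → C:11, H:17, Br:1, O:2, S:2.
In Hill order: C11H17BrO2S2.

C11H17BrO2S2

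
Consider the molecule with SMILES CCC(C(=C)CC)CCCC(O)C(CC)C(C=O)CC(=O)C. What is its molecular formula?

C19H34O3

Walk through each heavy atom and fill implicit hydrogens from standard valence (C 4, N 3, O 2, S 2, halogen 1):
  atom 1: C, bond orders sum to 1 (valence 4) → 3 H
  atom 2: C, bond orders sum to 2 (valence 4) → 2 H
  atom 3: C, bond orders sum to 3 (valence 4) → 1 H
  atom 4: C, bond orders sum to 4 (valence 4) → 0 H
  atom 5: C, bond orders sum to 2 (valence 4) → 2 H
  atom 6: C, bond orders sum to 2 (valence 4) → 2 H
  atom 7: C, bond orders sum to 1 (valence 4) → 3 H
  atom 8: C, bond orders sum to 2 (valence 4) → 2 H
  atom 9: C, bond orders sum to 2 (valence 4) → 2 H
  atom 10: C, bond orders sum to 2 (valence 4) → 2 H
  atom 11: C, bond orders sum to 3 (valence 4) → 1 H
  atom 12: O, bond orders sum to 1 (valence 2) → 1 H
  atom 13: C, bond orders sum to 3 (valence 4) → 1 H
  atom 14: C, bond orders sum to 2 (valence 4) → 2 H
  atom 15: C, bond orders sum to 1 (valence 4) → 3 H
  atom 16: C, bond orders sum to 3 (valence 4) → 1 H
  atom 17: C, bond orders sum to 3 (valence 4) → 1 H
  atom 18: O, bond orders sum to 2 (valence 2) → 0 H
  atom 19: C, bond orders sum to 2 (valence 4) → 2 H
  atom 20: C, bond orders sum to 4 (valence 4) → 0 H
  atom 21: O, bond orders sum to 2 (valence 2) → 0 H
  atom 22: C, bond orders sum to 1 (valence 4) → 3 H
Totals → C:19, H:34, O:3.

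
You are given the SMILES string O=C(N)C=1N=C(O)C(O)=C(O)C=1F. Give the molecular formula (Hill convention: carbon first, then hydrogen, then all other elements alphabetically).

C6H5FN2O4

Walk through each heavy atom and fill implicit hydrogens from standard valence (C 4, N 3, O 2, S 2, halogen 1):
  atom 1: O, bond orders sum to 2 (valence 2) → 0 H
  atom 2: C, bond orders sum to 4 (valence 4) → 0 H
  atom 3: N, bond orders sum to 1 (valence 3) → 2 H
  atom 4: C, bond orders sum to 4 (valence 4) → 0 H
  atom 5: N, bond orders sum to 3 (valence 3) → 0 H
  atom 6: C, bond orders sum to 4 (valence 4) → 0 H
  atom 7: O, bond orders sum to 1 (valence 2) → 1 H
  atom 8: C, bond orders sum to 4 (valence 4) → 0 H
  atom 9: O, bond orders sum to 1 (valence 2) → 1 H
  atom 10: C, bond orders sum to 4 (valence 4) → 0 H
  atom 11: O, bond orders sum to 1 (valence 2) → 1 H
  atom 12: C, bond orders sum to 4 (valence 4) → 0 H
  atom 13: F (halogen, monovalent) → 0 H
Totals → C:6, H:5, F:1, N:2, O:4.
In Hill order: C6H5FN2O4.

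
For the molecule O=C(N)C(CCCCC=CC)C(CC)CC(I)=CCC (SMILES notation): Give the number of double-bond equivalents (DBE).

Degree of unsaturation = (number of rings) + (number of π bonds).
Ring closures in the SMILES: 0.
π bonds: 3 double bonds (each 1 DoU) → 3 DoU from unsaturation.
Total DoU = 0 + 3 = 3.

3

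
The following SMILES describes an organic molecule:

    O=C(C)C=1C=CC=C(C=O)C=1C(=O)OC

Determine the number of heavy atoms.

Every atom symbol written in the SMILES (organic subset) is one heavy atom; implicit H are not written.
Heavy atoms by element → C:11, O:4.
Total: 15.

15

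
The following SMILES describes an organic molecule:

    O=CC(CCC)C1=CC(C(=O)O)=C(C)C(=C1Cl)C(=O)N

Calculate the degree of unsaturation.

Molecular formula: C14H16ClNO4.
DoU = (2C + 2 + N − H − X) / 2, where X is the halogen count and O/S are ignored.
    = (2·14 + 2 + 1 − 16 − 1) / 2 = 14 / 2 = 7.

7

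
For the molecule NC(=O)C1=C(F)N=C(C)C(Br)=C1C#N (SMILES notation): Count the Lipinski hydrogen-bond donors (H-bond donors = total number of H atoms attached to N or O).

2

Donors: find every N or O and count the H atoms it carries.
  atom 1 (N): bond orders sum to 1 → 2 H
  atom 3 (O): bond orders sum to 2 → 0 H
  atom 7 (N): bond orders sum to 3 → 0 H
  atom 14 (N): bond orders sum to 3 → 0 H
Lipinski HBD = 2.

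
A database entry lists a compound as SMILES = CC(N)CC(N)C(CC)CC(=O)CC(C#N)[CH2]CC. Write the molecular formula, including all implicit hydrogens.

Walk through each heavy atom and fill implicit hydrogens from standard valence (C 4, N 3, O 2, S 2, halogen 1):
  atom 1: C, bond orders sum to 1 (valence 4) → 3 H
  atom 2: C, bond orders sum to 3 (valence 4) → 1 H
  atom 3: N, bond orders sum to 1 (valence 3) → 2 H
  atom 4: C, bond orders sum to 2 (valence 4) → 2 H
  atom 5: C, bond orders sum to 3 (valence 4) → 1 H
  atom 6: N, bond orders sum to 1 (valence 3) → 2 H
  atom 7: C, bond orders sum to 3 (valence 4) → 1 H
  atom 8: C, bond orders sum to 2 (valence 4) → 2 H
  atom 9: C, bond orders sum to 1 (valence 4) → 3 H
  atom 10: C, bond orders sum to 2 (valence 4) → 2 H
  atom 11: C, bond orders sum to 4 (valence 4) → 0 H
  atom 12: O, bond orders sum to 2 (valence 2) → 0 H
  atom 13: C, bond orders sum to 2 (valence 4) → 2 H
  atom 14: C, bond orders sum to 3 (valence 4) → 1 H
  atom 15: C, bond orders sum to 4 (valence 4) → 0 H
  atom 16: N, bond orders sum to 3 (valence 3) → 0 H
  atom 17: C with explicit H count 2
  atom 18: C, bond orders sum to 2 (valence 4) → 2 H
  atom 19: C, bond orders sum to 1 (valence 4) → 3 H
Totals → C:15, H:29, N:3, O:1.

C15H29N3O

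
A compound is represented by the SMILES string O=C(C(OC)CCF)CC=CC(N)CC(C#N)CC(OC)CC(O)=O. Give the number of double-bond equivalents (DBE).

5

Degree of unsaturation = (number of rings) + (number of π bonds).
Ring closures in the SMILES: 0.
π bonds: 3 double bonds (each 1 DoU), 1 triple bond (each 2 DoU) → 5 DoU from unsaturation.
Total DoU = 0 + 5 = 5.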